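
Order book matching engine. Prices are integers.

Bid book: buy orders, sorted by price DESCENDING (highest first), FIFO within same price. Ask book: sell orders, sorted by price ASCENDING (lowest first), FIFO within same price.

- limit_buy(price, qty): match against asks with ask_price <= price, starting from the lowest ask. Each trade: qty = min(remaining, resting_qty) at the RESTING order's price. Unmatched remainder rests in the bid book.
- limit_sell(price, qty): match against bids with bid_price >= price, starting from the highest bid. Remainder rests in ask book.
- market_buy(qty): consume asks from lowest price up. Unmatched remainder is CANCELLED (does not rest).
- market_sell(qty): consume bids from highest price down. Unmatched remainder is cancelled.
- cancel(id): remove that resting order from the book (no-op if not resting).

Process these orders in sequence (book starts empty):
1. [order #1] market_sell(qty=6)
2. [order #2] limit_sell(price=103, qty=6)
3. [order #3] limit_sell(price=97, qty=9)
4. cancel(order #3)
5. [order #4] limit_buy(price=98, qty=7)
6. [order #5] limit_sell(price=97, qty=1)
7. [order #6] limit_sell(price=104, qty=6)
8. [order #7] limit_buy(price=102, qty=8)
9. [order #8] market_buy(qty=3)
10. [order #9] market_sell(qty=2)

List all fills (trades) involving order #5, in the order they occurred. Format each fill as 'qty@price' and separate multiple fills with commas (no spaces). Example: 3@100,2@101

After op 1 [order #1] market_sell(qty=6): fills=none; bids=[-] asks=[-]
After op 2 [order #2] limit_sell(price=103, qty=6): fills=none; bids=[-] asks=[#2:6@103]
After op 3 [order #3] limit_sell(price=97, qty=9): fills=none; bids=[-] asks=[#3:9@97 #2:6@103]
After op 4 cancel(order #3): fills=none; bids=[-] asks=[#2:6@103]
After op 5 [order #4] limit_buy(price=98, qty=7): fills=none; bids=[#4:7@98] asks=[#2:6@103]
After op 6 [order #5] limit_sell(price=97, qty=1): fills=#4x#5:1@98; bids=[#4:6@98] asks=[#2:6@103]
After op 7 [order #6] limit_sell(price=104, qty=6): fills=none; bids=[#4:6@98] asks=[#2:6@103 #6:6@104]
After op 8 [order #7] limit_buy(price=102, qty=8): fills=none; bids=[#7:8@102 #4:6@98] asks=[#2:6@103 #6:6@104]
After op 9 [order #8] market_buy(qty=3): fills=#8x#2:3@103; bids=[#7:8@102 #4:6@98] asks=[#2:3@103 #6:6@104]
After op 10 [order #9] market_sell(qty=2): fills=#7x#9:2@102; bids=[#7:6@102 #4:6@98] asks=[#2:3@103 #6:6@104]

Answer: 1@98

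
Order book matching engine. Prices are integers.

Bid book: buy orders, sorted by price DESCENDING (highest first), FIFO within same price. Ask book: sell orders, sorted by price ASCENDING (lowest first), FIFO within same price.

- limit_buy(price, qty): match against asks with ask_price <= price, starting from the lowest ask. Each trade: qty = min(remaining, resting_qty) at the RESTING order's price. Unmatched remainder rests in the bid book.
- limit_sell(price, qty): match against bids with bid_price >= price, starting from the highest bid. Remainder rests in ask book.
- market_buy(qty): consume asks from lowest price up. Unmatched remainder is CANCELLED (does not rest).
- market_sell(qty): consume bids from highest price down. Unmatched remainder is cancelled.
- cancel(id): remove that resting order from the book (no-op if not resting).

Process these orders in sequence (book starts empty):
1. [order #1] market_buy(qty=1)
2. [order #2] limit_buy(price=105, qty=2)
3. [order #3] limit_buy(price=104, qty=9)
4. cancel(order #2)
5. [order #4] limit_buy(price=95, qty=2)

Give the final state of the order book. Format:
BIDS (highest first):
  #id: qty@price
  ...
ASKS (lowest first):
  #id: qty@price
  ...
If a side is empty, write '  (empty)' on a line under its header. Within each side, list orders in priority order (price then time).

Answer: BIDS (highest first):
  #3: 9@104
  #4: 2@95
ASKS (lowest first):
  (empty)

Derivation:
After op 1 [order #1] market_buy(qty=1): fills=none; bids=[-] asks=[-]
After op 2 [order #2] limit_buy(price=105, qty=2): fills=none; bids=[#2:2@105] asks=[-]
After op 3 [order #3] limit_buy(price=104, qty=9): fills=none; bids=[#2:2@105 #3:9@104] asks=[-]
After op 4 cancel(order #2): fills=none; bids=[#3:9@104] asks=[-]
After op 5 [order #4] limit_buy(price=95, qty=2): fills=none; bids=[#3:9@104 #4:2@95] asks=[-]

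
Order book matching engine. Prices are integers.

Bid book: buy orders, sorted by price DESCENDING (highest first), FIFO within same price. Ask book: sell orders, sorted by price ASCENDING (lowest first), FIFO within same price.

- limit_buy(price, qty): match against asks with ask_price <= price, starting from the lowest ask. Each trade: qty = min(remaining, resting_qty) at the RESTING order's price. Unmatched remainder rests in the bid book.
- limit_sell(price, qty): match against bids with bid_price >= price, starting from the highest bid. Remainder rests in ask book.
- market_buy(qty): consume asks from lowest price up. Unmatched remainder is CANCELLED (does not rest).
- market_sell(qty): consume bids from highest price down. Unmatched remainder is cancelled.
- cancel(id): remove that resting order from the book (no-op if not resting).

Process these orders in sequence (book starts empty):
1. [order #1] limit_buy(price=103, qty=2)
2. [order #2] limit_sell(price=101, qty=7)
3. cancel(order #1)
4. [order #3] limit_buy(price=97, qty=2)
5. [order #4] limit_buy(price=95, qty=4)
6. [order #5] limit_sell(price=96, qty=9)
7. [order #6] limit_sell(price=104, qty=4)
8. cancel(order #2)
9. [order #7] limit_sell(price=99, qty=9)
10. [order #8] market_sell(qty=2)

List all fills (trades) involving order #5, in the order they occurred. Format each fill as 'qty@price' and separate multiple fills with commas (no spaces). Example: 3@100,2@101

After op 1 [order #1] limit_buy(price=103, qty=2): fills=none; bids=[#1:2@103] asks=[-]
After op 2 [order #2] limit_sell(price=101, qty=7): fills=#1x#2:2@103; bids=[-] asks=[#2:5@101]
After op 3 cancel(order #1): fills=none; bids=[-] asks=[#2:5@101]
After op 4 [order #3] limit_buy(price=97, qty=2): fills=none; bids=[#3:2@97] asks=[#2:5@101]
After op 5 [order #4] limit_buy(price=95, qty=4): fills=none; bids=[#3:2@97 #4:4@95] asks=[#2:5@101]
After op 6 [order #5] limit_sell(price=96, qty=9): fills=#3x#5:2@97; bids=[#4:4@95] asks=[#5:7@96 #2:5@101]
After op 7 [order #6] limit_sell(price=104, qty=4): fills=none; bids=[#4:4@95] asks=[#5:7@96 #2:5@101 #6:4@104]
After op 8 cancel(order #2): fills=none; bids=[#4:4@95] asks=[#5:7@96 #6:4@104]
After op 9 [order #7] limit_sell(price=99, qty=9): fills=none; bids=[#4:4@95] asks=[#5:7@96 #7:9@99 #6:4@104]
After op 10 [order #8] market_sell(qty=2): fills=#4x#8:2@95; bids=[#4:2@95] asks=[#5:7@96 #7:9@99 #6:4@104]

Answer: 2@97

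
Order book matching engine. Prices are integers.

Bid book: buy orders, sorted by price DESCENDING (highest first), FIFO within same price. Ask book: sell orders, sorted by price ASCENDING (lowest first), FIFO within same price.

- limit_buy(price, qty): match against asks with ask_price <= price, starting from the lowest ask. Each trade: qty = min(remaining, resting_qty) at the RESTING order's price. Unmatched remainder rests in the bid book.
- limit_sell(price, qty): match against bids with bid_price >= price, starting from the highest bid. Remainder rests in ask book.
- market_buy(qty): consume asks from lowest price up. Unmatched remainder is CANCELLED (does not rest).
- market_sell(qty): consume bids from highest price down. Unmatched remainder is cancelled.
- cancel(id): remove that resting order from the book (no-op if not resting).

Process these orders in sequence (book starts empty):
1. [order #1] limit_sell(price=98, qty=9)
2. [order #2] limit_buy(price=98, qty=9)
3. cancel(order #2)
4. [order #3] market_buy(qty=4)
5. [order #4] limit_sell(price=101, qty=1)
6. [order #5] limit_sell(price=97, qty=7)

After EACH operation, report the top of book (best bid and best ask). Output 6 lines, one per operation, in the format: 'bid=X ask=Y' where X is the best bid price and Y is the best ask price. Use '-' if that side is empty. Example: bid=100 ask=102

Answer: bid=- ask=98
bid=- ask=-
bid=- ask=-
bid=- ask=-
bid=- ask=101
bid=- ask=97

Derivation:
After op 1 [order #1] limit_sell(price=98, qty=9): fills=none; bids=[-] asks=[#1:9@98]
After op 2 [order #2] limit_buy(price=98, qty=9): fills=#2x#1:9@98; bids=[-] asks=[-]
After op 3 cancel(order #2): fills=none; bids=[-] asks=[-]
After op 4 [order #3] market_buy(qty=4): fills=none; bids=[-] asks=[-]
After op 5 [order #4] limit_sell(price=101, qty=1): fills=none; bids=[-] asks=[#4:1@101]
After op 6 [order #5] limit_sell(price=97, qty=7): fills=none; bids=[-] asks=[#5:7@97 #4:1@101]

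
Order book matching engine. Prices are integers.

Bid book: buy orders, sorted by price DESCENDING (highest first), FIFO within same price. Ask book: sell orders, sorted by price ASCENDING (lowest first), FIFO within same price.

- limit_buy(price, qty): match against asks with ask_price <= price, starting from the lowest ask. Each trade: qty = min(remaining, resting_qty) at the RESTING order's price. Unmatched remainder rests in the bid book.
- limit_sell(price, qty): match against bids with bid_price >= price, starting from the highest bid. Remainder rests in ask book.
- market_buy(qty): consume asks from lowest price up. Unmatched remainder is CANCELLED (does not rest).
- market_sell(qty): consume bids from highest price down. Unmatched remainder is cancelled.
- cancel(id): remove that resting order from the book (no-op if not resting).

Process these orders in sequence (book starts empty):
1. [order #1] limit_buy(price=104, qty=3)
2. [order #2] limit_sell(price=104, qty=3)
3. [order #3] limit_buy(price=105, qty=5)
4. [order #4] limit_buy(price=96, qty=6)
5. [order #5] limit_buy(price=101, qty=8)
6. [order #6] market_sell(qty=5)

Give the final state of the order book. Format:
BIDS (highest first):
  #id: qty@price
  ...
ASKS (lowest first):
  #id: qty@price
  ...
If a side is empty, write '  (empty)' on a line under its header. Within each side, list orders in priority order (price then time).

Answer: BIDS (highest first):
  #5: 8@101
  #4: 6@96
ASKS (lowest first):
  (empty)

Derivation:
After op 1 [order #1] limit_buy(price=104, qty=3): fills=none; bids=[#1:3@104] asks=[-]
After op 2 [order #2] limit_sell(price=104, qty=3): fills=#1x#2:3@104; bids=[-] asks=[-]
After op 3 [order #3] limit_buy(price=105, qty=5): fills=none; bids=[#3:5@105] asks=[-]
After op 4 [order #4] limit_buy(price=96, qty=6): fills=none; bids=[#3:5@105 #4:6@96] asks=[-]
After op 5 [order #5] limit_buy(price=101, qty=8): fills=none; bids=[#3:5@105 #5:8@101 #4:6@96] asks=[-]
After op 6 [order #6] market_sell(qty=5): fills=#3x#6:5@105; bids=[#5:8@101 #4:6@96] asks=[-]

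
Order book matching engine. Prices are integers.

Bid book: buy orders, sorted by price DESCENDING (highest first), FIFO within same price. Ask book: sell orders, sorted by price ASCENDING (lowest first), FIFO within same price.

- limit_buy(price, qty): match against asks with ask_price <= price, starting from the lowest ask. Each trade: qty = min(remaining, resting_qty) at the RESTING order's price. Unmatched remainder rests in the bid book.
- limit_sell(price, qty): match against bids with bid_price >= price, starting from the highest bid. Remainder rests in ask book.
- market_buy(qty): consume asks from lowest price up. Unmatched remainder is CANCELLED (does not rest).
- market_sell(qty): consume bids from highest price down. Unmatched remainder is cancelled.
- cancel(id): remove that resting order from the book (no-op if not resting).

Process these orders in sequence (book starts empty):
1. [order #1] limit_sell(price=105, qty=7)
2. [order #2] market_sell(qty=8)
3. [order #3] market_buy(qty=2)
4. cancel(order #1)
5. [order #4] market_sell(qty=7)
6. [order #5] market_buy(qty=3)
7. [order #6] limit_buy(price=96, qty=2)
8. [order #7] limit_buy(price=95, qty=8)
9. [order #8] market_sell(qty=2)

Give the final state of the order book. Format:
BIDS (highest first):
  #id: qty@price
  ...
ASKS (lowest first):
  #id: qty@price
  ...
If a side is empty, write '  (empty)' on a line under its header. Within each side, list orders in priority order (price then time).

After op 1 [order #1] limit_sell(price=105, qty=7): fills=none; bids=[-] asks=[#1:7@105]
After op 2 [order #2] market_sell(qty=8): fills=none; bids=[-] asks=[#1:7@105]
After op 3 [order #3] market_buy(qty=2): fills=#3x#1:2@105; bids=[-] asks=[#1:5@105]
After op 4 cancel(order #1): fills=none; bids=[-] asks=[-]
After op 5 [order #4] market_sell(qty=7): fills=none; bids=[-] asks=[-]
After op 6 [order #5] market_buy(qty=3): fills=none; bids=[-] asks=[-]
After op 7 [order #6] limit_buy(price=96, qty=2): fills=none; bids=[#6:2@96] asks=[-]
After op 8 [order #7] limit_buy(price=95, qty=8): fills=none; bids=[#6:2@96 #7:8@95] asks=[-]
After op 9 [order #8] market_sell(qty=2): fills=#6x#8:2@96; bids=[#7:8@95] asks=[-]

Answer: BIDS (highest first):
  #7: 8@95
ASKS (lowest first):
  (empty)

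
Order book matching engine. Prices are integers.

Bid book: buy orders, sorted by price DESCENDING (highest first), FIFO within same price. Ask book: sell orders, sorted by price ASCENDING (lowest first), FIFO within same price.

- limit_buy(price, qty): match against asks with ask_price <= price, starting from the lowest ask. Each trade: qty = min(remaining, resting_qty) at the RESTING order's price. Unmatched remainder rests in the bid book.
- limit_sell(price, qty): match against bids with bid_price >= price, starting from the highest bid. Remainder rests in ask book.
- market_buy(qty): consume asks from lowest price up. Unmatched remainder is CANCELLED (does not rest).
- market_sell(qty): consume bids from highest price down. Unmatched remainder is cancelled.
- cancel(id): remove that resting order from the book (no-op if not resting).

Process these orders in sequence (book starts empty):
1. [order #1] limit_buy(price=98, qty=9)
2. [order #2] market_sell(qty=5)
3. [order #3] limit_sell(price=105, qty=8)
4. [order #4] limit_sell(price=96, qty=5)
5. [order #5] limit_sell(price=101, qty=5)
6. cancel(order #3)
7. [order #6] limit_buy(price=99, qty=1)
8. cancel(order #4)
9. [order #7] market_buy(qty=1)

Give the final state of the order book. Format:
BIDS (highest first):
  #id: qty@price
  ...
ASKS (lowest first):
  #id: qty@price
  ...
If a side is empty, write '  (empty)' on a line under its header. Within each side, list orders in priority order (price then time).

After op 1 [order #1] limit_buy(price=98, qty=9): fills=none; bids=[#1:9@98] asks=[-]
After op 2 [order #2] market_sell(qty=5): fills=#1x#2:5@98; bids=[#1:4@98] asks=[-]
After op 3 [order #3] limit_sell(price=105, qty=8): fills=none; bids=[#1:4@98] asks=[#3:8@105]
After op 4 [order #4] limit_sell(price=96, qty=5): fills=#1x#4:4@98; bids=[-] asks=[#4:1@96 #3:8@105]
After op 5 [order #5] limit_sell(price=101, qty=5): fills=none; bids=[-] asks=[#4:1@96 #5:5@101 #3:8@105]
After op 6 cancel(order #3): fills=none; bids=[-] asks=[#4:1@96 #5:5@101]
After op 7 [order #6] limit_buy(price=99, qty=1): fills=#6x#4:1@96; bids=[-] asks=[#5:5@101]
After op 8 cancel(order #4): fills=none; bids=[-] asks=[#5:5@101]
After op 9 [order #7] market_buy(qty=1): fills=#7x#5:1@101; bids=[-] asks=[#5:4@101]

Answer: BIDS (highest first):
  (empty)
ASKS (lowest first):
  #5: 4@101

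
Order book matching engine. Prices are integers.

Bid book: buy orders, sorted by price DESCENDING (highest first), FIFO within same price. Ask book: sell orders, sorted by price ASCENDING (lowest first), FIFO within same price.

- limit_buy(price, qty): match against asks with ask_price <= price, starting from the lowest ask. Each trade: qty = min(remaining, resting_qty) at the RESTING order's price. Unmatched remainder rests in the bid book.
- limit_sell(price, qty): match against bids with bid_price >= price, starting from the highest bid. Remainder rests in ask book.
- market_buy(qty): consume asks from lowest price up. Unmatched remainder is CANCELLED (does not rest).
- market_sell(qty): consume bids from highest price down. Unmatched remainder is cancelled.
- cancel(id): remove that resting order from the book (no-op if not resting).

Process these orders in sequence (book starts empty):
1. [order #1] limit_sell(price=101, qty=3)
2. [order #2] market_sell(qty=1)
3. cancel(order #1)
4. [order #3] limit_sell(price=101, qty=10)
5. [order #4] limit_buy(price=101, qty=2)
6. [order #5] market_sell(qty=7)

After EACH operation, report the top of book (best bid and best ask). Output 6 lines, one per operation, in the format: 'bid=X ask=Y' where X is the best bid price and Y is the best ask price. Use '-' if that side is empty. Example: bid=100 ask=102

Answer: bid=- ask=101
bid=- ask=101
bid=- ask=-
bid=- ask=101
bid=- ask=101
bid=- ask=101

Derivation:
After op 1 [order #1] limit_sell(price=101, qty=3): fills=none; bids=[-] asks=[#1:3@101]
After op 2 [order #2] market_sell(qty=1): fills=none; bids=[-] asks=[#1:3@101]
After op 3 cancel(order #1): fills=none; bids=[-] asks=[-]
After op 4 [order #3] limit_sell(price=101, qty=10): fills=none; bids=[-] asks=[#3:10@101]
After op 5 [order #4] limit_buy(price=101, qty=2): fills=#4x#3:2@101; bids=[-] asks=[#3:8@101]
After op 6 [order #5] market_sell(qty=7): fills=none; bids=[-] asks=[#3:8@101]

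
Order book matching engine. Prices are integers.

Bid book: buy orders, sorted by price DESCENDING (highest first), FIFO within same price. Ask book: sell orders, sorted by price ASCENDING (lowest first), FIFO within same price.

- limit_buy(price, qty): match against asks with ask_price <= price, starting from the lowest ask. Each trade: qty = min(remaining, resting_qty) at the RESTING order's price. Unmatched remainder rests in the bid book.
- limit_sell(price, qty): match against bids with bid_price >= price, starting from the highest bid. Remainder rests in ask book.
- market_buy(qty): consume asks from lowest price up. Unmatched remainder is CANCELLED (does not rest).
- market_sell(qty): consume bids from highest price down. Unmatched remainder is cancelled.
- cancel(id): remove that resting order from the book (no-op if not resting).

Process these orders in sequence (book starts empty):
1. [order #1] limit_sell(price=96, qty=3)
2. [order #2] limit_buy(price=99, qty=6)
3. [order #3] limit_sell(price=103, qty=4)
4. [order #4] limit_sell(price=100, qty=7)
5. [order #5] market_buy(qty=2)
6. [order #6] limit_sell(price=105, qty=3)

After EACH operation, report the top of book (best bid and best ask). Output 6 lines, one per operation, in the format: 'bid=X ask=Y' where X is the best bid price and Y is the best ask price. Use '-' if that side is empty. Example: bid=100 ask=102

After op 1 [order #1] limit_sell(price=96, qty=3): fills=none; bids=[-] asks=[#1:3@96]
After op 2 [order #2] limit_buy(price=99, qty=6): fills=#2x#1:3@96; bids=[#2:3@99] asks=[-]
After op 3 [order #3] limit_sell(price=103, qty=4): fills=none; bids=[#2:3@99] asks=[#3:4@103]
After op 4 [order #4] limit_sell(price=100, qty=7): fills=none; bids=[#2:3@99] asks=[#4:7@100 #3:4@103]
After op 5 [order #5] market_buy(qty=2): fills=#5x#4:2@100; bids=[#2:3@99] asks=[#4:5@100 #3:4@103]
After op 6 [order #6] limit_sell(price=105, qty=3): fills=none; bids=[#2:3@99] asks=[#4:5@100 #3:4@103 #6:3@105]

Answer: bid=- ask=96
bid=99 ask=-
bid=99 ask=103
bid=99 ask=100
bid=99 ask=100
bid=99 ask=100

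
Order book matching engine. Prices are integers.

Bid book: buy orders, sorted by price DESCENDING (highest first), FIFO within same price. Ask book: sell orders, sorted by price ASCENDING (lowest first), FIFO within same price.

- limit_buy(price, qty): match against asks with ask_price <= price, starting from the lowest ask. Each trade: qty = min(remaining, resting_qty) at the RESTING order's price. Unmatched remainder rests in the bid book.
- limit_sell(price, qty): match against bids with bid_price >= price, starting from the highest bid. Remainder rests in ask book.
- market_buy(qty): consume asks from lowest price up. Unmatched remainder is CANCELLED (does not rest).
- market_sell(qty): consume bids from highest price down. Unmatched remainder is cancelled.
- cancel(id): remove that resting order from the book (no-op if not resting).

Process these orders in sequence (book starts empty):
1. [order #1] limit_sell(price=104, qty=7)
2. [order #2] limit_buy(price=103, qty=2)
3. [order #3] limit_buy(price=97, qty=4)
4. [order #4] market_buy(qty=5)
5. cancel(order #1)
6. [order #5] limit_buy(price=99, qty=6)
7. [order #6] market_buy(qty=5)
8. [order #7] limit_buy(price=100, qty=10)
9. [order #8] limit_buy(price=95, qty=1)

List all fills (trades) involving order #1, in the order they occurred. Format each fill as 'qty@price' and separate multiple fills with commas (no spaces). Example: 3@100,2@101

Answer: 5@104

Derivation:
After op 1 [order #1] limit_sell(price=104, qty=7): fills=none; bids=[-] asks=[#1:7@104]
After op 2 [order #2] limit_buy(price=103, qty=2): fills=none; bids=[#2:2@103] asks=[#1:7@104]
After op 3 [order #3] limit_buy(price=97, qty=4): fills=none; bids=[#2:2@103 #3:4@97] asks=[#1:7@104]
After op 4 [order #4] market_buy(qty=5): fills=#4x#1:5@104; bids=[#2:2@103 #3:4@97] asks=[#1:2@104]
After op 5 cancel(order #1): fills=none; bids=[#2:2@103 #3:4@97] asks=[-]
After op 6 [order #5] limit_buy(price=99, qty=6): fills=none; bids=[#2:2@103 #5:6@99 #3:4@97] asks=[-]
After op 7 [order #6] market_buy(qty=5): fills=none; bids=[#2:2@103 #5:6@99 #3:4@97] asks=[-]
After op 8 [order #7] limit_buy(price=100, qty=10): fills=none; bids=[#2:2@103 #7:10@100 #5:6@99 #3:4@97] asks=[-]
After op 9 [order #8] limit_buy(price=95, qty=1): fills=none; bids=[#2:2@103 #7:10@100 #5:6@99 #3:4@97 #8:1@95] asks=[-]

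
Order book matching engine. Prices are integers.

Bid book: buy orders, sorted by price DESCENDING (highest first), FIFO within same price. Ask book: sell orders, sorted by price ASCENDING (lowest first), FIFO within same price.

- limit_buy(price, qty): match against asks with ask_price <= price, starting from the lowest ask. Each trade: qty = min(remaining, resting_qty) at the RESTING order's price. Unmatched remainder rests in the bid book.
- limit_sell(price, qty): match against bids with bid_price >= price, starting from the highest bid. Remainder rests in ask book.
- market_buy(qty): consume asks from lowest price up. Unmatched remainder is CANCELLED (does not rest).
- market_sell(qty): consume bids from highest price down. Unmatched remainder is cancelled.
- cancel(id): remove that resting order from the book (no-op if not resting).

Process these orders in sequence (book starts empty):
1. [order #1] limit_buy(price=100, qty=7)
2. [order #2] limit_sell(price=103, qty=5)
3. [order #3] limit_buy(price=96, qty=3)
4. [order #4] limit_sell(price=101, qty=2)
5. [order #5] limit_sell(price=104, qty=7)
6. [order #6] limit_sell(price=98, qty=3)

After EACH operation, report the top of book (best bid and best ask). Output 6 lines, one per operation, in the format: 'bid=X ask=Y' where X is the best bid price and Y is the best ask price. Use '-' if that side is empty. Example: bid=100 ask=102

Answer: bid=100 ask=-
bid=100 ask=103
bid=100 ask=103
bid=100 ask=101
bid=100 ask=101
bid=100 ask=101

Derivation:
After op 1 [order #1] limit_buy(price=100, qty=7): fills=none; bids=[#1:7@100] asks=[-]
After op 2 [order #2] limit_sell(price=103, qty=5): fills=none; bids=[#1:7@100] asks=[#2:5@103]
After op 3 [order #3] limit_buy(price=96, qty=3): fills=none; bids=[#1:7@100 #3:3@96] asks=[#2:5@103]
After op 4 [order #4] limit_sell(price=101, qty=2): fills=none; bids=[#1:7@100 #3:3@96] asks=[#4:2@101 #2:5@103]
After op 5 [order #5] limit_sell(price=104, qty=7): fills=none; bids=[#1:7@100 #3:3@96] asks=[#4:2@101 #2:5@103 #5:7@104]
After op 6 [order #6] limit_sell(price=98, qty=3): fills=#1x#6:3@100; bids=[#1:4@100 #3:3@96] asks=[#4:2@101 #2:5@103 #5:7@104]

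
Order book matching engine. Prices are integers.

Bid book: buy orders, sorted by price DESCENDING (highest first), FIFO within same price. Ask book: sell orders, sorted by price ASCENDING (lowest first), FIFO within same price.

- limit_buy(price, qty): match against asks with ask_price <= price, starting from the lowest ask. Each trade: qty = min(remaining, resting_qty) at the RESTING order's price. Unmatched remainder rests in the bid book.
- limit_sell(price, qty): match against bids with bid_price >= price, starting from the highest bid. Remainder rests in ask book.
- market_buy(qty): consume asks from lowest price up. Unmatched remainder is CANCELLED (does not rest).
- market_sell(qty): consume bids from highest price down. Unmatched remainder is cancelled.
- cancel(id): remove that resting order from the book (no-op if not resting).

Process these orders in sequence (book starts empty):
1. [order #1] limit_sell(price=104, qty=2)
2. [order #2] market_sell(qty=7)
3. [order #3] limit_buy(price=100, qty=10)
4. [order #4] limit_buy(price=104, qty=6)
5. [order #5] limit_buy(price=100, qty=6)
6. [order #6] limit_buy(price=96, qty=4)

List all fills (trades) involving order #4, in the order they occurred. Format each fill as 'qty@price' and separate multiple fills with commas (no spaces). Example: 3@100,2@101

After op 1 [order #1] limit_sell(price=104, qty=2): fills=none; bids=[-] asks=[#1:2@104]
After op 2 [order #2] market_sell(qty=7): fills=none; bids=[-] asks=[#1:2@104]
After op 3 [order #3] limit_buy(price=100, qty=10): fills=none; bids=[#3:10@100] asks=[#1:2@104]
After op 4 [order #4] limit_buy(price=104, qty=6): fills=#4x#1:2@104; bids=[#4:4@104 #3:10@100] asks=[-]
After op 5 [order #5] limit_buy(price=100, qty=6): fills=none; bids=[#4:4@104 #3:10@100 #5:6@100] asks=[-]
After op 6 [order #6] limit_buy(price=96, qty=4): fills=none; bids=[#4:4@104 #3:10@100 #5:6@100 #6:4@96] asks=[-]

Answer: 2@104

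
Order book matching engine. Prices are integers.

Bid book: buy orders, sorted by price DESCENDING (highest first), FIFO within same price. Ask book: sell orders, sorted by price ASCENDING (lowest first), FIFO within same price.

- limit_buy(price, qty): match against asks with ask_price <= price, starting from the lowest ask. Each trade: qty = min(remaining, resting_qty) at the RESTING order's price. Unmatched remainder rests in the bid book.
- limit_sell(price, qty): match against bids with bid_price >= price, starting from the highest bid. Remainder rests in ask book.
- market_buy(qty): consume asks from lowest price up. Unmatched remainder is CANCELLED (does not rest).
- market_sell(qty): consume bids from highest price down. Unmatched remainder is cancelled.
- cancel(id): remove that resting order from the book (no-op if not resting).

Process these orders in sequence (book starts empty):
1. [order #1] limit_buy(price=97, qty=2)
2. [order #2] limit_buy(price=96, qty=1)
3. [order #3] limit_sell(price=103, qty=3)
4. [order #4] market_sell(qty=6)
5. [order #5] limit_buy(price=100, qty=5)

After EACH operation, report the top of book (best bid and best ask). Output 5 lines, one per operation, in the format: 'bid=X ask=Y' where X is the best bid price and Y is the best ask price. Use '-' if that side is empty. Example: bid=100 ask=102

Answer: bid=97 ask=-
bid=97 ask=-
bid=97 ask=103
bid=- ask=103
bid=100 ask=103

Derivation:
After op 1 [order #1] limit_buy(price=97, qty=2): fills=none; bids=[#1:2@97] asks=[-]
After op 2 [order #2] limit_buy(price=96, qty=1): fills=none; bids=[#1:2@97 #2:1@96] asks=[-]
After op 3 [order #3] limit_sell(price=103, qty=3): fills=none; bids=[#1:2@97 #2:1@96] asks=[#3:3@103]
After op 4 [order #4] market_sell(qty=6): fills=#1x#4:2@97 #2x#4:1@96; bids=[-] asks=[#3:3@103]
After op 5 [order #5] limit_buy(price=100, qty=5): fills=none; bids=[#5:5@100] asks=[#3:3@103]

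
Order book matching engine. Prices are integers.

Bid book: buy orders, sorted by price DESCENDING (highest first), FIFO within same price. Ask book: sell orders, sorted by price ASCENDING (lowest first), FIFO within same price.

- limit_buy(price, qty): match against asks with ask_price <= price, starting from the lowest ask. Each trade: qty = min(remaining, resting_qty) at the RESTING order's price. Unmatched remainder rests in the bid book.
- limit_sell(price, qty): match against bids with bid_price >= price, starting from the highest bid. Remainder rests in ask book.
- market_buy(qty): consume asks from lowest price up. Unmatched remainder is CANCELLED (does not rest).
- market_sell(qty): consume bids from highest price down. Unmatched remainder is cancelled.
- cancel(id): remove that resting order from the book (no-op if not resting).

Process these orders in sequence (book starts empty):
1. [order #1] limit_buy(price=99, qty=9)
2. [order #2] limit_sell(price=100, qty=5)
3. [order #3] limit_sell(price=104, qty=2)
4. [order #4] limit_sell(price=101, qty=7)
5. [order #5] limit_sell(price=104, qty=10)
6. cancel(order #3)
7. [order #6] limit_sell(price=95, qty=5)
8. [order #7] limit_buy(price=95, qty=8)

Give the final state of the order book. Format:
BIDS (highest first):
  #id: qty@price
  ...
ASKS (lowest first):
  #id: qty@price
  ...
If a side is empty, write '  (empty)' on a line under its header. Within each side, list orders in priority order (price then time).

Answer: BIDS (highest first):
  #1: 4@99
  #7: 8@95
ASKS (lowest first):
  #2: 5@100
  #4: 7@101
  #5: 10@104

Derivation:
After op 1 [order #1] limit_buy(price=99, qty=9): fills=none; bids=[#1:9@99] asks=[-]
After op 2 [order #2] limit_sell(price=100, qty=5): fills=none; bids=[#1:9@99] asks=[#2:5@100]
After op 3 [order #3] limit_sell(price=104, qty=2): fills=none; bids=[#1:9@99] asks=[#2:5@100 #3:2@104]
After op 4 [order #4] limit_sell(price=101, qty=7): fills=none; bids=[#1:9@99] asks=[#2:5@100 #4:7@101 #3:2@104]
After op 5 [order #5] limit_sell(price=104, qty=10): fills=none; bids=[#1:9@99] asks=[#2:5@100 #4:7@101 #3:2@104 #5:10@104]
After op 6 cancel(order #3): fills=none; bids=[#1:9@99] asks=[#2:5@100 #4:7@101 #5:10@104]
After op 7 [order #6] limit_sell(price=95, qty=5): fills=#1x#6:5@99; bids=[#1:4@99] asks=[#2:5@100 #4:7@101 #5:10@104]
After op 8 [order #7] limit_buy(price=95, qty=8): fills=none; bids=[#1:4@99 #7:8@95] asks=[#2:5@100 #4:7@101 #5:10@104]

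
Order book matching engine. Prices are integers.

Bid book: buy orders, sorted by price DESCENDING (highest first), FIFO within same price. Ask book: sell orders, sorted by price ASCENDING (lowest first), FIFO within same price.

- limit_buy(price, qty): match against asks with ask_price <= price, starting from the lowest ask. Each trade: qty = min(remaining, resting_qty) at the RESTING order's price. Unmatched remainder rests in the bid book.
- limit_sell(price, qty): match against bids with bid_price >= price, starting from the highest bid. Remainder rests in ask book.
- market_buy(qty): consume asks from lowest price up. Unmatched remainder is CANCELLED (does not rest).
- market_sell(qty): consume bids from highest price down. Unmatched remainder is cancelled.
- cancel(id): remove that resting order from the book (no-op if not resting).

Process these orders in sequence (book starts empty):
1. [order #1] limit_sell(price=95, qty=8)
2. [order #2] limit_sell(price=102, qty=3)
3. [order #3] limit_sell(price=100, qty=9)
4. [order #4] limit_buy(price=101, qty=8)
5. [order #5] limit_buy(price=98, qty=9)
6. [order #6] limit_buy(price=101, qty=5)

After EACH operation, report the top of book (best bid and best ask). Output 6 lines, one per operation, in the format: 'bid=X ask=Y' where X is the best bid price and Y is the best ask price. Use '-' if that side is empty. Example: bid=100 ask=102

After op 1 [order #1] limit_sell(price=95, qty=8): fills=none; bids=[-] asks=[#1:8@95]
After op 2 [order #2] limit_sell(price=102, qty=3): fills=none; bids=[-] asks=[#1:8@95 #2:3@102]
After op 3 [order #3] limit_sell(price=100, qty=9): fills=none; bids=[-] asks=[#1:8@95 #3:9@100 #2:3@102]
After op 4 [order #4] limit_buy(price=101, qty=8): fills=#4x#1:8@95; bids=[-] asks=[#3:9@100 #2:3@102]
After op 5 [order #5] limit_buy(price=98, qty=9): fills=none; bids=[#5:9@98] asks=[#3:9@100 #2:3@102]
After op 6 [order #6] limit_buy(price=101, qty=5): fills=#6x#3:5@100; bids=[#5:9@98] asks=[#3:4@100 #2:3@102]

Answer: bid=- ask=95
bid=- ask=95
bid=- ask=95
bid=- ask=100
bid=98 ask=100
bid=98 ask=100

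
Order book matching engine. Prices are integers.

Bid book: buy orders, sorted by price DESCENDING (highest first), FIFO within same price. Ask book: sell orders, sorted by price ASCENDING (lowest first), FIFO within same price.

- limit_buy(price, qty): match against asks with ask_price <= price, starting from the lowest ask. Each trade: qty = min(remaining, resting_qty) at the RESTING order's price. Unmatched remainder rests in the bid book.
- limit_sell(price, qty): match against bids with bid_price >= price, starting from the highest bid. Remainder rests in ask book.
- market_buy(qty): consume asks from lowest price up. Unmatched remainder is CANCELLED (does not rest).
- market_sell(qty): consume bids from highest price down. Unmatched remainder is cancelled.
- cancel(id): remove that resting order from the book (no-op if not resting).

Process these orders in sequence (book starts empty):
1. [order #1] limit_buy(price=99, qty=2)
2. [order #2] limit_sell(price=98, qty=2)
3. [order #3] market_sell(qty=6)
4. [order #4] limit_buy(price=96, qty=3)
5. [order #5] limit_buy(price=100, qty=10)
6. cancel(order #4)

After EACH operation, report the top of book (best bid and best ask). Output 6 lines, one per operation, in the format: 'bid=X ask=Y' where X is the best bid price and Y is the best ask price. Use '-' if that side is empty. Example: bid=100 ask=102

After op 1 [order #1] limit_buy(price=99, qty=2): fills=none; bids=[#1:2@99] asks=[-]
After op 2 [order #2] limit_sell(price=98, qty=2): fills=#1x#2:2@99; bids=[-] asks=[-]
After op 3 [order #3] market_sell(qty=6): fills=none; bids=[-] asks=[-]
After op 4 [order #4] limit_buy(price=96, qty=3): fills=none; bids=[#4:3@96] asks=[-]
After op 5 [order #5] limit_buy(price=100, qty=10): fills=none; bids=[#5:10@100 #4:3@96] asks=[-]
After op 6 cancel(order #4): fills=none; bids=[#5:10@100] asks=[-]

Answer: bid=99 ask=-
bid=- ask=-
bid=- ask=-
bid=96 ask=-
bid=100 ask=-
bid=100 ask=-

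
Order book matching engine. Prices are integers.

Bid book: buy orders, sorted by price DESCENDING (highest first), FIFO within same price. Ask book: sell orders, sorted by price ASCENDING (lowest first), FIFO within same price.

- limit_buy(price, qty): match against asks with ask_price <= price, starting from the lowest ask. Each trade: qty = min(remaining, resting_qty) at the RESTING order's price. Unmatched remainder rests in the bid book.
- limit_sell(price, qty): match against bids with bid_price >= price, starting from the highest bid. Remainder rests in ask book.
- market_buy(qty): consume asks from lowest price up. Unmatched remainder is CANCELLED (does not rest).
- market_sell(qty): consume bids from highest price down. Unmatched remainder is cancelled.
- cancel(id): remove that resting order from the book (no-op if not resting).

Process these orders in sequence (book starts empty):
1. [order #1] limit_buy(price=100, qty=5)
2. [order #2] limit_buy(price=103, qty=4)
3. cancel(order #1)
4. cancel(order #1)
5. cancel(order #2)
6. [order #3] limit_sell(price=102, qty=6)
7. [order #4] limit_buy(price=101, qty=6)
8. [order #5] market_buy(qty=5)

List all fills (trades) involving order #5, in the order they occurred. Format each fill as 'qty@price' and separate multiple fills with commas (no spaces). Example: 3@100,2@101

Answer: 5@102

Derivation:
After op 1 [order #1] limit_buy(price=100, qty=5): fills=none; bids=[#1:5@100] asks=[-]
After op 2 [order #2] limit_buy(price=103, qty=4): fills=none; bids=[#2:4@103 #1:5@100] asks=[-]
After op 3 cancel(order #1): fills=none; bids=[#2:4@103] asks=[-]
After op 4 cancel(order #1): fills=none; bids=[#2:4@103] asks=[-]
After op 5 cancel(order #2): fills=none; bids=[-] asks=[-]
After op 6 [order #3] limit_sell(price=102, qty=6): fills=none; bids=[-] asks=[#3:6@102]
After op 7 [order #4] limit_buy(price=101, qty=6): fills=none; bids=[#4:6@101] asks=[#3:6@102]
After op 8 [order #5] market_buy(qty=5): fills=#5x#3:5@102; bids=[#4:6@101] asks=[#3:1@102]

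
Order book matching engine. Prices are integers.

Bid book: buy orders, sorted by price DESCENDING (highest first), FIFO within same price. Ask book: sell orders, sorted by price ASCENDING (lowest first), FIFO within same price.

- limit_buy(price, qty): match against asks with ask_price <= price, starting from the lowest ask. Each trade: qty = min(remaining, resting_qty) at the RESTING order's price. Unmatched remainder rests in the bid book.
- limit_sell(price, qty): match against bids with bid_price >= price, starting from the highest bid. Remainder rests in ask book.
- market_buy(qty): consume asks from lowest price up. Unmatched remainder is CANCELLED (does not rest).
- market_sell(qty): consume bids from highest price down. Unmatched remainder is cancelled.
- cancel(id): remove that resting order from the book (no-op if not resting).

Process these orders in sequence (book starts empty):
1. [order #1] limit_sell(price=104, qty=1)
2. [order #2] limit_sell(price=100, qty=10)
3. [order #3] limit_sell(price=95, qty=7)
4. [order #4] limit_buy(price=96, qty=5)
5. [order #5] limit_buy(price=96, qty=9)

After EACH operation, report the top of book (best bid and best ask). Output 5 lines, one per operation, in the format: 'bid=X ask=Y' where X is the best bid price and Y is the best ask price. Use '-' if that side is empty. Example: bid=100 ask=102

After op 1 [order #1] limit_sell(price=104, qty=1): fills=none; bids=[-] asks=[#1:1@104]
After op 2 [order #2] limit_sell(price=100, qty=10): fills=none; bids=[-] asks=[#2:10@100 #1:1@104]
After op 3 [order #3] limit_sell(price=95, qty=7): fills=none; bids=[-] asks=[#3:7@95 #2:10@100 #1:1@104]
After op 4 [order #4] limit_buy(price=96, qty=5): fills=#4x#3:5@95; bids=[-] asks=[#3:2@95 #2:10@100 #1:1@104]
After op 5 [order #5] limit_buy(price=96, qty=9): fills=#5x#3:2@95; bids=[#5:7@96] asks=[#2:10@100 #1:1@104]

Answer: bid=- ask=104
bid=- ask=100
bid=- ask=95
bid=- ask=95
bid=96 ask=100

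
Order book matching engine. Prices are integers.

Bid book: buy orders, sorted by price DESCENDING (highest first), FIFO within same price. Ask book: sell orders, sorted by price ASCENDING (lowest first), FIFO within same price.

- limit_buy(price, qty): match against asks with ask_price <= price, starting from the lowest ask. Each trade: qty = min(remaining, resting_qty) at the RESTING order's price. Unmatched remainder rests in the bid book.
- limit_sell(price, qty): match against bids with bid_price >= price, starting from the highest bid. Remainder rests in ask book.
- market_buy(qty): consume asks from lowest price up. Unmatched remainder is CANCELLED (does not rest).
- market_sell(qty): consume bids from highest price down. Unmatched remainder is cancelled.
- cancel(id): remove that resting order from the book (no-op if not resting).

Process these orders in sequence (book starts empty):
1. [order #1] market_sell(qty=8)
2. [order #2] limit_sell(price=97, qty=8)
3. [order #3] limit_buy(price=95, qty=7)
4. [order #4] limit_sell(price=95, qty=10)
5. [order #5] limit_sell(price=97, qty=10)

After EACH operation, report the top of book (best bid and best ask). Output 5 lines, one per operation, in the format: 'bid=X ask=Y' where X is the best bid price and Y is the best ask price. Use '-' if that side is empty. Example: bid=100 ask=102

Answer: bid=- ask=-
bid=- ask=97
bid=95 ask=97
bid=- ask=95
bid=- ask=95

Derivation:
After op 1 [order #1] market_sell(qty=8): fills=none; bids=[-] asks=[-]
After op 2 [order #2] limit_sell(price=97, qty=8): fills=none; bids=[-] asks=[#2:8@97]
After op 3 [order #3] limit_buy(price=95, qty=7): fills=none; bids=[#3:7@95] asks=[#2:8@97]
After op 4 [order #4] limit_sell(price=95, qty=10): fills=#3x#4:7@95; bids=[-] asks=[#4:3@95 #2:8@97]
After op 5 [order #5] limit_sell(price=97, qty=10): fills=none; bids=[-] asks=[#4:3@95 #2:8@97 #5:10@97]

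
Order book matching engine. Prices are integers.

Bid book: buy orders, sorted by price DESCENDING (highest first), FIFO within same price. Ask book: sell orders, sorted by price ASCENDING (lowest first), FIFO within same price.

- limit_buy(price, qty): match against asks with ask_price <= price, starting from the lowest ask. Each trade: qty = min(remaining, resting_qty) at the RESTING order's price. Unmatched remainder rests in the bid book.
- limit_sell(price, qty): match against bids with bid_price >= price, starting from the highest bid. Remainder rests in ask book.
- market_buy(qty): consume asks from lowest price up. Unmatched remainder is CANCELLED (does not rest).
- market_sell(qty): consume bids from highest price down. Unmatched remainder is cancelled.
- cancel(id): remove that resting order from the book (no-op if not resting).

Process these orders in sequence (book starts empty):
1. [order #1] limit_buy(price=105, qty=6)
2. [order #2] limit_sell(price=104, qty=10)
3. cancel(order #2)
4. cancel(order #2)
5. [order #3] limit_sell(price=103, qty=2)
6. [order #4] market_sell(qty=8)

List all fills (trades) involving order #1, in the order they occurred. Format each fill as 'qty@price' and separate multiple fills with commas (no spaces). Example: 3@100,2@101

Answer: 6@105

Derivation:
After op 1 [order #1] limit_buy(price=105, qty=6): fills=none; bids=[#1:6@105] asks=[-]
After op 2 [order #2] limit_sell(price=104, qty=10): fills=#1x#2:6@105; bids=[-] asks=[#2:4@104]
After op 3 cancel(order #2): fills=none; bids=[-] asks=[-]
After op 4 cancel(order #2): fills=none; bids=[-] asks=[-]
After op 5 [order #3] limit_sell(price=103, qty=2): fills=none; bids=[-] asks=[#3:2@103]
After op 6 [order #4] market_sell(qty=8): fills=none; bids=[-] asks=[#3:2@103]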